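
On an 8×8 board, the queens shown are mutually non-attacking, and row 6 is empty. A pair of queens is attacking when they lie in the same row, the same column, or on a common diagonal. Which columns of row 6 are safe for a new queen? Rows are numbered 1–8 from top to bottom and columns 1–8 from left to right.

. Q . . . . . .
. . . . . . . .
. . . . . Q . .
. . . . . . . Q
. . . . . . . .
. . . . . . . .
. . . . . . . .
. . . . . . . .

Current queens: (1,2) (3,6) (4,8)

columns 1, 4, 5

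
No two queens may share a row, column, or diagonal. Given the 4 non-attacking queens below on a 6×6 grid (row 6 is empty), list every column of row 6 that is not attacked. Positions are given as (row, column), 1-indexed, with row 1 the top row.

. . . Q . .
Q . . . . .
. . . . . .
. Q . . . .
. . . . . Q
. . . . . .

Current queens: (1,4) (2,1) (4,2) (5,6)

columns 3

(1,4) attacks row 6 at column 4.
(2,1) attacks row 6 at column 1 and diagonals 5.
(4,2) attacks row 6 at column 2 and diagonals 4.
(5,6) attacks row 6 at column 6 and diagonals 5.
Attacked columns: {1, 2, 4, 5, 6}. Safe: {3}.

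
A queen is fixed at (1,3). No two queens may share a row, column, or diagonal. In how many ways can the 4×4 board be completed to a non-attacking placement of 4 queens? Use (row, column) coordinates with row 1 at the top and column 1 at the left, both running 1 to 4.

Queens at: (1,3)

1

Branch on row 2: col 1 → 1.
Sum: 1 = 1.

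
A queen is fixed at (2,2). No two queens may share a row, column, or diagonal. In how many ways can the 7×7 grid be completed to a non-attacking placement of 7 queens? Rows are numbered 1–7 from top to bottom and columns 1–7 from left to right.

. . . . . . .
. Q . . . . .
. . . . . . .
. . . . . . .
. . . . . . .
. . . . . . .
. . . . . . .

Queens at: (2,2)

4

Branch on row 1: col 4 → 1; col 5 → 1; col 6 → 1; col 7 → 1.
Sum: 1 + 1 + 1 + 1 = 4.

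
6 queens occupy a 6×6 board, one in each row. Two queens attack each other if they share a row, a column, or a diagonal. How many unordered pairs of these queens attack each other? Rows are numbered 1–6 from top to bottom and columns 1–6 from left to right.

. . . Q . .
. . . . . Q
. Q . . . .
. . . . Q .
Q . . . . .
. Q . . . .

Same column: (3,2)–(6,2) (column 2).
Same diagonal: (1,4)–(3,2) (|1−3| = |4−2| = 2); (2,6)–(6,2) (|2−6| = |6−2| = 4); (5,1)–(6,2) (|5−6| = |1−2| = 1).
Total attacking pairs: 4.

4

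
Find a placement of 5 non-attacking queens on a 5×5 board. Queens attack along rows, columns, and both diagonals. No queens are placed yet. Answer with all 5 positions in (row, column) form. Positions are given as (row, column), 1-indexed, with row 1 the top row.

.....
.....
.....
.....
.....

(1,5) (2,3) (3,1) (4,4) (5,2)

Row 1: Safe: 1, 2, 3, 4, 5. Place at column 5.
Row 2: attacked by (1,5)→{4,5}. Safe: 1, 2, 3. Place at column 3.
Row 3: attacked by (1,5)→{3,5}; (2,3)→{2,3,4}. Safe: 1. Place at column 1.
Row 4: attacked by (1,5)→{2,5}; (2,3)→{1,3,5}; (3,1)→{1,2}. Safe: 4. Place at column 4.
Row 5: attacked by (1,5)→{1,5}; (2,3)→{3}; (3,1)→{1,3}; (4,4)→{3,4,5}. Safe: 2. Place at column 2.
Columns [5, 3, 1, 4, 2], r−c [-4, -1, 2, 0, 3], r+c [6, 5, 4, 8, 7] are all distinct, so no two queens attack.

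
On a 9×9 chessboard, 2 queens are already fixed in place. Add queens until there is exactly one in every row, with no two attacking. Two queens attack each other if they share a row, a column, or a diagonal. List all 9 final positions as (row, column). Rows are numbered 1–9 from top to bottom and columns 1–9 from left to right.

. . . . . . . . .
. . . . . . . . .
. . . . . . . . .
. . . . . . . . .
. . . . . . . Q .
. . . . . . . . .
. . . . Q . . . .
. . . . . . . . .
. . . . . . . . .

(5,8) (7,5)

(1,1) (2,4) (3,7) (4,3) (5,8) (6,2) (7,5) (8,9) (9,6)

Row 1: attacked by (5,8)→{4,8}; (7,5)→{5}. Safe: 1, 2, 3, 6, 7, 9. Place at column 1.
Row 2: attacked by (1,1)→{1,2}; (5,8)→{5,8}; (7,5)→{5}. Safe: 3, 4, 6, 7, 9. Place at column 4.
Row 3: attacked by (1,1)→{1,3}; (2,4)→{3,4,5}; (5,8)→{6,8}; (7,5)→{1,5,9}. Safe: 2, 7. Place at column 7.
Row 4: attacked by (1,1)→{1,4}; (2,4)→{2,4,6}; (3,7)→{6,7,8}; (5,8)→{7,8,9}; (7,5)→{2,5,8}. Safe: 3. Place at column 3.
Row 6: attacked by (1,1)→{1,6}; (2,4)→{4,8}; (3,7)→{4,7}; (4,3)→{1,3,5}; (5,8)→{7,8,9}; (7,5)→{4,5,6}. Safe: 2. Place at column 2.
Row 8: attacked by (1,1)→{1,8}; (2,4)→{4}; (3,7)→{2,7}; (4,3)→{3,7}; (5,8)→{5,8}; (6,2)→{2,4}; (7,5)→{4,5,6}. Safe: 9. Place at column 9.
Row 9: attacked by (1,1)→{1,9}; (2,4)→{4}; (3,7)→{1,7}; (4,3)→{3,8}; (5,8)→{4,8}; (6,2)→{2,5}; (7,5)→{3,5,7}; (8,9)→{8,9}. Safe: 6. Place at column 6.
Columns [1, 4, 7, 3, 8, 2, 5, 9, 6], r−c [0, -2, -4, 1, -3, 4, 2, -1, 3], r+c [2, 6, 10, 7, 13, 8, 12, 17, 15] are all distinct, so no two queens attack.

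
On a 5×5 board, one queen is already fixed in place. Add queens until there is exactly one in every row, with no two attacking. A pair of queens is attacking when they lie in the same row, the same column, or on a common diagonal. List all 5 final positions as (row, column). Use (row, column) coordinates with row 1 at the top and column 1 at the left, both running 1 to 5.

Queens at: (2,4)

Row 1: attacked by (2,4)→{3,4,5}. Safe: 1, 2. Place at column 2.
Row 3: attacked by (1,2)→{2,4}; (2,4)→{3,4,5}. Safe: 1. Place at column 1.
Row 4: attacked by (1,2)→{2,5}; (2,4)→{2,4}; (3,1)→{1,2}. Safe: 3. Place at column 3.
Row 5: attacked by (1,2)→{2}; (2,4)→{1,4}; (3,1)→{1,3}; (4,3)→{2,3,4}. Safe: 5. Place at column 5.
Columns [2, 4, 1, 3, 5], r−c [-1, -2, 2, 1, 0], r+c [3, 6, 4, 7, 10] are all distinct, so no two queens attack.

(1,2) (2,4) (3,1) (4,3) (5,5)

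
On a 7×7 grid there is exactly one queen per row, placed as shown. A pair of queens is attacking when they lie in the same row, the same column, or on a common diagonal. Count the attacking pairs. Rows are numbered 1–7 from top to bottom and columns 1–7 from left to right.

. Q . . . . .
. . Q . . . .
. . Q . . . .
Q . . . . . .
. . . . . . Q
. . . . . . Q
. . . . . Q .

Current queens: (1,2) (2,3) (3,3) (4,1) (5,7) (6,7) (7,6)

7

Same column: (2,3)–(3,3) (column 3); (5,7)–(6,7) (column 7).
Same diagonal: (1,2)–(2,3) (|1−2| = |2−3| = 1); (1,2)–(6,7) (|1−6| = |2−7| = 5); (2,3)–(4,1) (|2−4| = |3−1| = 2); (2,3)–(6,7) (|2−6| = |3−7| = 4); (6,7)–(7,6) (|6−7| = |7−6| = 1).
Total attacking pairs: 7.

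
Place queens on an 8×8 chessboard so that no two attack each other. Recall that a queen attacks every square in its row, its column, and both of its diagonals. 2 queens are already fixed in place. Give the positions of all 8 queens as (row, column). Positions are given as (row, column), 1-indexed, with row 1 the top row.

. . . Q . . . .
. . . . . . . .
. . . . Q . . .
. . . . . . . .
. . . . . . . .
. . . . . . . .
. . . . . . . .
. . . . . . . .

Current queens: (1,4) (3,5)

(1,4) (2,1) (3,5) (4,8) (5,6) (6,3) (7,7) (8,2)

Row 2: attacked by (1,4)→{3,4,5}; (3,5)→{4,5,6}. Safe: 1, 2, 7, 8. Place at column 1.
Row 4: attacked by (1,4)→{1,4,7}; (2,1)→{1,3}; (3,5)→{4,5,6}. Safe: 2, 8. Place at column 8.
Row 5: attacked by (1,4)→{4,8}; (2,1)→{1,4}; (3,5)→{3,5,7}; (4,8)→{7,8}. Safe: 2, 6. Place at column 6.
Row 6: attacked by (1,4)→{4}; (2,1)→{1,5}; (3,5)→{2,5,8}; (4,8)→{6,8}; (5,6)→{5,6,7}. Safe: 3. Place at column 3.
Row 7: attacked by (1,4)→{4}; (2,1)→{1,6}; (3,5)→{1,5}; (4,8)→{5,8}; (5,6)→{4,6,8}; (6,3)→{2,3,4}. Safe: 7. Place at column 7.
Row 8: attacked by (1,4)→{4}; (2,1)→{1,7}; (3,5)→{5}; (4,8)→{4,8}; (5,6)→{3,6}; (6,3)→{1,3,5}; (7,7)→{6,7,8}. Safe: 2. Place at column 2.
Columns [4, 1, 5, 8, 6, 3, 7, 2], r−c [-3, 1, -2, -4, -1, 3, 0, 6], r+c [5, 3, 8, 12, 11, 9, 14, 10] are all distinct, so no two queens attack.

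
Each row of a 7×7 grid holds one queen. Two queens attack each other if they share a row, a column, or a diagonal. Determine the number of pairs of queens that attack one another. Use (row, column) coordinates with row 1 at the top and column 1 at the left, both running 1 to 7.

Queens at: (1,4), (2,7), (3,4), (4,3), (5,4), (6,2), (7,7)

7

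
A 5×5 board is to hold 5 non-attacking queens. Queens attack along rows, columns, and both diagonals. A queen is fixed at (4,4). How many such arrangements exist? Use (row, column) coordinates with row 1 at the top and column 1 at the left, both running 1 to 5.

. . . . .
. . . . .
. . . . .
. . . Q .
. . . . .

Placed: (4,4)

Branch on row 1: col 2 → 0; col 3 → 1; col 5 → 1.
Sum: 0 + 1 + 1 = 2.

2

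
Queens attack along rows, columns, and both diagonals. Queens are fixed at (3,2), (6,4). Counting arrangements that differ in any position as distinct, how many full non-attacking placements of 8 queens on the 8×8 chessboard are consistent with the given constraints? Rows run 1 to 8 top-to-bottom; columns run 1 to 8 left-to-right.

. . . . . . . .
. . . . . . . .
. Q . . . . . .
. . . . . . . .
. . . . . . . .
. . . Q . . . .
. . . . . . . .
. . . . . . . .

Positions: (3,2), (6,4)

Branch on row 1: col 1 → 0; col 3 → 3; col 5 → 0; col 6 → 0; col 7 → 0; col 8 → 0.
Sum: 0 + 3 + 0 + 0 + 0 + 0 = 3.

3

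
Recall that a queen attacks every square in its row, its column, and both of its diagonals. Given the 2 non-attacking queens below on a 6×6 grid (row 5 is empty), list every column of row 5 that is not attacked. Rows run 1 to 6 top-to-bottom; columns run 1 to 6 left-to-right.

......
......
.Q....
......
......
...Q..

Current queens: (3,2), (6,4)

(3,2) attacks row 5 at column 2 and diagonals 4.
(6,4) attacks row 5 at column 4 and diagonals 3, 5.
Attacked columns: {2, 3, 4, 5}. Safe: {1, 6}.

columns 1, 6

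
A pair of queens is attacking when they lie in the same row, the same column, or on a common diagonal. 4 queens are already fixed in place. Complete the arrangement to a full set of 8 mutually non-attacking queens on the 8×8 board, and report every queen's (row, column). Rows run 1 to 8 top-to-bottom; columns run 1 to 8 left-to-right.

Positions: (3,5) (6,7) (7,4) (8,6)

Row 1: attacked by (3,5)→{3,5,7}; (6,7)→{2,7}; (7,4)→{4}; (8,6)→{6}. Safe: 1, 8. Place at column 8.
Row 2: attacked by (1,8)→{7,8}; (3,5)→{4,5,6}; (6,7)→{3,7}; (7,4)→{4}; (8,6)→{6}. Safe: 1, 2. Place at column 2.
Row 4: attacked by (1,8)→{5,8}; (2,2)→{2,4}; (3,5)→{4,5,6}; (6,7)→{5,7}; (7,4)→{1,4,7}; (8,6)→{2,6}. Safe: 3. Place at column 3.
Row 5: attacked by (1,8)→{4,8}; (2,2)→{2,5}; (3,5)→{3,5,7}; (4,3)→{2,3,4}; (6,7)→{6,7,8}; (7,4)→{2,4,6}; (8,6)→{3,6}. Safe: 1. Place at column 1.
Columns [8, 2, 5, 3, 1, 7, 4, 6], r−c [-7, 0, -2, 1, 4, -1, 3, 2], r+c [9, 4, 8, 7, 6, 13, 11, 14] are all distinct, so no two queens attack.

(1,8) (2,2) (3,5) (4,3) (5,1) (6,7) (7,4) (8,6)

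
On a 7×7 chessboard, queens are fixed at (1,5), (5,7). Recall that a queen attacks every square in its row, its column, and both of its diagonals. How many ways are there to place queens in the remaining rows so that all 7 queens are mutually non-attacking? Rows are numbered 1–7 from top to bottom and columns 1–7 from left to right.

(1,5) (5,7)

Branch on row 2: col 1 → 0; col 2 → 1; col 3 → 0.
Sum: 0 + 1 + 0 = 1.

1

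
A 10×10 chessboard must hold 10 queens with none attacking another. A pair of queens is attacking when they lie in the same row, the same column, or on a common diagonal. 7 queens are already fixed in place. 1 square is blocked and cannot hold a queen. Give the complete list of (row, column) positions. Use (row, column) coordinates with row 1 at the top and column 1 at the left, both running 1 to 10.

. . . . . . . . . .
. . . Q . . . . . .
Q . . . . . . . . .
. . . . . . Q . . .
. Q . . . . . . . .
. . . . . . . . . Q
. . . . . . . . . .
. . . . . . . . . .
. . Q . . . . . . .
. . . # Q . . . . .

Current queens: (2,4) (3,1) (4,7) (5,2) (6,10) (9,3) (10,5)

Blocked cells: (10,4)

(1,8) (2,4) (3,1) (4,7) (5,2) (6,10) (7,6) (8,9) (9,3) (10,5)

Row 1: attacked by (2,4)→{3,4,5}; (3,1)→{1,3}; (4,7)→{4,7,10}; (5,2)→{2,6}; (6,10)→{5,10}; (9,3)→{3}; (10,5)→{5}. Safe: 8, 9. Place at column 8.
Row 7: attacked by (1,8)→{2,8}; (2,4)→{4,9}; (3,1)→{1,5}; (4,7)→{4,7,10}; (5,2)→{2,4}; (6,10)→{9,10}; (9,3)→{1,3,5}; (10,5)→{2,5,8}. Safe: 6. Place at column 6.
Row 8: attacked by (1,8)→{1,8}; (2,4)→{4,10}; (3,1)→{1,6}; (4,7)→{3,7}; (5,2)→{2,5}; (6,10)→{8,10}; (7,6)→{5,6,7}; (9,3)→{2,3,4}; (10,5)→{3,5,7}. Safe: 9. Place at column 9.
Columns [8, 4, 1, 7, 2, 10, 6, 9, 3, 5], r−c [-7, -2, 2, -3, 3, -4, 1, -1, 6, 5], r+c [9, 6, 4, 11, 7, 16, 13, 17, 12, 15] are all distinct, so no two queens attack.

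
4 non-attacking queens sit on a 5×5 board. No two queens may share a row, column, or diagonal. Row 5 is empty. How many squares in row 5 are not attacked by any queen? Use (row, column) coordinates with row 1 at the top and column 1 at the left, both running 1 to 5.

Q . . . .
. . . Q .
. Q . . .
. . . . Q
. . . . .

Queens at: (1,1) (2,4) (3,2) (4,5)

1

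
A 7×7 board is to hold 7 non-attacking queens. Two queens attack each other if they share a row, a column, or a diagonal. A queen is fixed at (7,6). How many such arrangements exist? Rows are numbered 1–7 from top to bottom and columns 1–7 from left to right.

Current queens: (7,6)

7

Branch on row 1: col 1 → 1; col 2 → 4; col 3 → 1; col 4 → 1; col 5 → 0; col 7 → 0.
Sum: 1 + 4 + 1 + 1 + 0 + 0 = 7.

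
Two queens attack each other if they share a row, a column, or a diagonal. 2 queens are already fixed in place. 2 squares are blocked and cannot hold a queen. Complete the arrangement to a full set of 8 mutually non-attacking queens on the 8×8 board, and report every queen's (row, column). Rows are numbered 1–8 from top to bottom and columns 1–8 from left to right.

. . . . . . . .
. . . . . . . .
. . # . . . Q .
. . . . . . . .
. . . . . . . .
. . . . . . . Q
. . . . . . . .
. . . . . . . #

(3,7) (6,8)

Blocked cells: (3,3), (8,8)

Row 1: attacked by (3,7)→{5,7}; (6,8)→{3,8}. Safe: 1, 2, 4, 6. Place at column 4.
Row 2: attacked by (1,4)→{3,4,5}; (3,7)→{6,7,8}; (6,8)→{4,8}. Safe: 1, 2. Place at column 2.
Row 4: attacked by (1,4)→{1,4,7}; (2,2)→{2,4}; (3,7)→{6,7,8}; (6,8)→{6,8}. Safe: 3, 5. Place at column 3.
Row 5: attacked by (1,4)→{4,8}; (2,2)→{2,5}; (3,7)→{5,7}; (4,3)→{2,3,4}; (6,8)→{7,8}. Safe: 1, 6. Place at column 6.
Row 7: attacked by (1,4)→{4}; (2,2)→{2,7}; (3,7)→{3,7}; (4,3)→{3,6}; (5,6)→{4,6,8}; (6,8)→{7,8}. Safe: 1, 5. Place at column 5.
Row 8: attacked by (1,4)→{4}; (2,2)→{2,8}; (3,7)→{2,7}; (4,3)→{3,7}; (5,6)→{3,6}; (6,8)→{6,8}; (7,5)→{4,5,6}. Blocked: 8. Safe: 1. Place at column 1.
Columns [4, 2, 7, 3, 6, 8, 5, 1], r−c [-3, 0, -4, 1, -1, -2, 2, 7], r+c [5, 4, 10, 7, 11, 14, 12, 9] are all distinct, so no two queens attack.

(1,4) (2,2) (3,7) (4,3) (5,6) (6,8) (7,5) (8,1)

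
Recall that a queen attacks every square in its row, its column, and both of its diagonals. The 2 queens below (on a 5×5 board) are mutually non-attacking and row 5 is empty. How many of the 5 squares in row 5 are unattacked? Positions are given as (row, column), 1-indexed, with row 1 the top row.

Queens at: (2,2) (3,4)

2

(2,2) attacks row 5 at column 2 and diagonals 5.
(3,4) attacks row 5 at column 4 and diagonals 2.
Attacked columns: {2, 4, 5}. Safe: {1, 3}.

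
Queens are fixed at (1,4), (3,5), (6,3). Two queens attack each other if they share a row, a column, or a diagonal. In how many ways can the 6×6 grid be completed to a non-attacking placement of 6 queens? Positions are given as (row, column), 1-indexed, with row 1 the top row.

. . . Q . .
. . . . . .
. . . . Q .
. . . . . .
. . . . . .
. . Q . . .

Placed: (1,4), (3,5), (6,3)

Branch on row 2: col 1 → 1; col 2 → 0.
Sum: 1 + 0 = 1.

1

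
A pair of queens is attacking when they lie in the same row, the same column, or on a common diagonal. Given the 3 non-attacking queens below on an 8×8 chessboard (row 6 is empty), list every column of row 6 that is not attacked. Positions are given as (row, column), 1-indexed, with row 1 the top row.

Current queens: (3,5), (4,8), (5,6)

(3,5) attacks row 6 at column 5 and diagonals 2, 8.
(4,8) attacks row 6 at column 8 and diagonals 6.
(5,6) attacks row 6 at column 6 and diagonals 5, 7.
Attacked columns: {2, 5, 6, 7, 8}. Safe: {1, 3, 4}.

columns 1, 3, 4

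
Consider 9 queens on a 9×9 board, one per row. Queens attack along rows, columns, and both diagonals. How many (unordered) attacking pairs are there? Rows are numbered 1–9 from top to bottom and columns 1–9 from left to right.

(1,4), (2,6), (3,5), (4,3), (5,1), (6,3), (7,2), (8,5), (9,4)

Same column: (1,4)–(9,4) (column 4); (3,5)–(8,5) (column 5); (4,3)–(6,3) (column 3).
Same diagonal: (2,6)–(3,5) (|2−3| = |6−5| = 1); (6,3)–(7,2) (|6−7| = |3−2| = 1); (6,3)–(8,5) (|6−8| = |3−5| = 2); (7,2)–(9,4) (|7−9| = |2−4| = 2); (8,5)–(9,4) (|8−9| = |5−4| = 1).
Total attacking pairs: 8.

8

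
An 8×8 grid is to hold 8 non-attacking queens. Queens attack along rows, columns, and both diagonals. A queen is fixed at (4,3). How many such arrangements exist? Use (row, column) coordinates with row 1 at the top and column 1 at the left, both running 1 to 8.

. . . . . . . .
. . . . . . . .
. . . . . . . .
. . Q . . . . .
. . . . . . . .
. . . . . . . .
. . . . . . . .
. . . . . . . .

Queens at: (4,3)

12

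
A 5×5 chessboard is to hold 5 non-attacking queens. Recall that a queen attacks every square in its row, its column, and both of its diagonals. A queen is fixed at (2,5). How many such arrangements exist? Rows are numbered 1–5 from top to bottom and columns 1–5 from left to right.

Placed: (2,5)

2

Branch on row 1: col 1 → 0; col 2 → 1; col 3 → 1.
Sum: 0 + 1 + 1 = 2.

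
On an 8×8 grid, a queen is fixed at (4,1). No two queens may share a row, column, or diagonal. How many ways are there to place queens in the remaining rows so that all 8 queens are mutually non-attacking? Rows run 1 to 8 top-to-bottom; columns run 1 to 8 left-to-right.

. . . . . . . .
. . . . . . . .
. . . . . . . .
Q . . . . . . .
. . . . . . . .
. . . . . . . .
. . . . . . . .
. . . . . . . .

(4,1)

Branch on row 1: col 2 → 2; col 3 → 4; col 5 → 5; col 6 → 4; col 7 → 2; col 8 → 1.
Sum: 2 + 4 + 5 + 4 + 2 + 1 = 18.

18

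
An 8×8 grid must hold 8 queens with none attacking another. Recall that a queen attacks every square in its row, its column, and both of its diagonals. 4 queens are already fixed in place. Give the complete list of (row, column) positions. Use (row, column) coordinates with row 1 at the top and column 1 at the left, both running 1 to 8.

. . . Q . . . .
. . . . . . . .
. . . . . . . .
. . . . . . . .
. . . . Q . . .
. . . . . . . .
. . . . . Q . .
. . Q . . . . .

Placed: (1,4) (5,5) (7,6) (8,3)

(1,4) (2,7) (3,1) (4,8) (5,5) (6,2) (7,6) (8,3)

Row 2: attacked by (1,4)→{3,4,5}; (5,5)→{2,5,8}; (7,6)→{1,6}; (8,3)→{3}. Safe: 7. Place at column 7.
Row 3: attacked by (1,4)→{2,4,6}; (2,7)→{6,7,8}; (5,5)→{3,5,7}; (7,6)→{2,6}; (8,3)→{3,8}. Safe: 1. Place at column 1.
Row 4: attacked by (1,4)→{1,4,7}; (2,7)→{5,7}; (3,1)→{1,2}; (5,5)→{4,5,6}; (7,6)→{3,6}; (8,3)→{3,7}. Safe: 8. Place at column 8.
Row 6: attacked by (1,4)→{4}; (2,7)→{3,7}; (3,1)→{1,4}; (4,8)→{6,8}; (5,5)→{4,5,6}; (7,6)→{5,6,7}; (8,3)→{1,3,5}. Safe: 2. Place at column 2.
Columns [4, 7, 1, 8, 5, 2, 6, 3], r−c [-3, -5, 2, -4, 0, 4, 1, 5], r+c [5, 9, 4, 12, 10, 8, 13, 11] are all distinct, so no two queens attack.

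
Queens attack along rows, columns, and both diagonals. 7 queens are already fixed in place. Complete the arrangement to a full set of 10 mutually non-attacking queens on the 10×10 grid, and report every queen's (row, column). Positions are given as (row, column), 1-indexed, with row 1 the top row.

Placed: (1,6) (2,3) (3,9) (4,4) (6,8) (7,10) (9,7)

(1,6) (2,3) (3,9) (4,4) (5,1) (6,8) (7,10) (8,2) (9,7) (10,5)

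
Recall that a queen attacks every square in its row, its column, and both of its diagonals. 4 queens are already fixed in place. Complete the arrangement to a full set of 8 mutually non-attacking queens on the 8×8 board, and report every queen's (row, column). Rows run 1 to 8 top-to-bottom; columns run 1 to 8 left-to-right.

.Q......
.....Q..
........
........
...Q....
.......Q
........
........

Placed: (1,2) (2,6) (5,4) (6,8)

Row 3: attacked by (1,2)→{2,4}; (2,6)→{5,6,7}; (5,4)→{2,4,6}; (6,8)→{5,8}. Safe: 1, 3. Place at column 1.
Row 4: attacked by (1,2)→{2,5}; (2,6)→{4,6,8}; (3,1)→{1,2}; (5,4)→{3,4,5}; (6,8)→{6,8}. Safe: 7. Place at column 7.
Row 7: attacked by (1,2)→{2,8}; (2,6)→{1,6}; (3,1)→{1,5}; (4,7)→{4,7}; (5,4)→{2,4,6}; (6,8)→{7,8}. Safe: 3. Place at column 3.
Row 8: attacked by (1,2)→{2}; (2,6)→{6}; (3,1)→{1,6}; (4,7)→{3,7}; (5,4)→{1,4,7}; (6,8)→{6,8}; (7,3)→{2,3,4}. Safe: 5. Place at column 5.
Columns [2, 6, 1, 7, 4, 8, 3, 5], r−c [-1, -4, 2, -3, 1, -2, 4, 3], r+c [3, 8, 4, 11, 9, 14, 10, 13] are all distinct, so no two queens attack.

(1,2) (2,6) (3,1) (4,7) (5,4) (6,8) (7,3) (8,5)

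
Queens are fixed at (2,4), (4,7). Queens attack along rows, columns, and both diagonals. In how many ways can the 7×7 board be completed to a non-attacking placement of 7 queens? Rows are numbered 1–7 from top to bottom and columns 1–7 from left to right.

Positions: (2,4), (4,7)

Branch on row 1: col 1 → 0; col 2 → 1; col 6 → 1.
Sum: 0 + 1 + 1 = 2.

2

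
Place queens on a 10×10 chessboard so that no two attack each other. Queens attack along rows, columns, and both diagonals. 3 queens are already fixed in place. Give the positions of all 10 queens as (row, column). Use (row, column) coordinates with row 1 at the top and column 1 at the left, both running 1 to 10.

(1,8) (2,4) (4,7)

(1,8) (2,4) (3,2) (4,7) (5,10) (6,6) (7,1) (8,9) (9,5) (10,3)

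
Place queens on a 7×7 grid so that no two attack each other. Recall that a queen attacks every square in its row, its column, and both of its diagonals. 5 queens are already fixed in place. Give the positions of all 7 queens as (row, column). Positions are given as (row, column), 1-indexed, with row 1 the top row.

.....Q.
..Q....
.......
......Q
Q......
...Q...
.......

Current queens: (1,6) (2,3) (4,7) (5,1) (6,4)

Row 3: attacked by (1,6)→{4,6}; (2,3)→{2,3,4}; (4,7)→{6,7}; (5,1)→{1,3}; (6,4)→{1,4,7}. Safe: 5. Place at column 5.
Row 7: attacked by (1,6)→{6}; (2,3)→{3}; (3,5)→{1,5}; (4,7)→{4,7}; (5,1)→{1,3}; (6,4)→{3,4,5}. Safe: 2. Place at column 2.
Columns [6, 3, 5, 7, 1, 4, 2], r−c [-5, -1, -2, -3, 4, 2, 5], r+c [7, 5, 8, 11, 6, 10, 9] are all distinct, so no two queens attack.

(1,6) (2,3) (3,5) (4,7) (5,1) (6,4) (7,2)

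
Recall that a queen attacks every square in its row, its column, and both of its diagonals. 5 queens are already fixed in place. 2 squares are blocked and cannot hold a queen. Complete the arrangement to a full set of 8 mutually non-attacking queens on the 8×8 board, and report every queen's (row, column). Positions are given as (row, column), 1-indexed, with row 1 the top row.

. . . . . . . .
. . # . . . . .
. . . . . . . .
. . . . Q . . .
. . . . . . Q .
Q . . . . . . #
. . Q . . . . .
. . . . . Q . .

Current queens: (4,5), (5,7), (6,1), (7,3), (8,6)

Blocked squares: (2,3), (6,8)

(1,4) (2,2) (3,8) (4,5) (5,7) (6,1) (7,3) (8,6)

Row 1: attacked by (4,5)→{2,5,8}; (5,7)→{3,7}; (6,1)→{1,6}; (7,3)→{3}; (8,6)→{6}. Safe: 4. Place at column 4.
Row 2: attacked by (1,4)→{3,4,5}; (4,5)→{3,5,7}; (5,7)→{4,7}; (6,1)→{1,5}; (7,3)→{3,8}; (8,6)→{6}. Blocked: 3. Safe: 2. Place at column 2.
Row 3: attacked by (1,4)→{2,4,6}; (2,2)→{1,2,3}; (4,5)→{4,5,6}; (5,7)→{5,7}; (6,1)→{1,4}; (7,3)→{3,7}; (8,6)→{1,6}. Safe: 8. Place at column 8.
Columns [4, 2, 8, 5, 7, 1, 3, 6], r−c [-3, 0, -5, -1, -2, 5, 4, 2], r+c [5, 4, 11, 9, 12, 7, 10, 14] are all distinct, so no two queens attack.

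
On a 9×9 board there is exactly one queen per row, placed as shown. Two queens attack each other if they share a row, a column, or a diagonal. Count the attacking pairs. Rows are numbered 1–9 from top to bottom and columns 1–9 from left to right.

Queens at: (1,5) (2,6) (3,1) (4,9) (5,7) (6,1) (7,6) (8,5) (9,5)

Same column: (1,5)–(8,5) (column 5); (1,5)–(9,5) (column 5); (2,6)–(7,6) (column 6); (3,1)–(6,1) (column 1); (8,5)–(9,5) (column 5).
Same diagonal: (1,5)–(2,6) (|1−2| = |5−6| = 1); (4,9)–(7,6) (|4−7| = |9−6| = 3); (4,9)–(8,5) (|4−8| = |9−5| = 4); (7,6)–(8,5) (|7−8| = |6−5| = 1).
Total attacking pairs: 9.

9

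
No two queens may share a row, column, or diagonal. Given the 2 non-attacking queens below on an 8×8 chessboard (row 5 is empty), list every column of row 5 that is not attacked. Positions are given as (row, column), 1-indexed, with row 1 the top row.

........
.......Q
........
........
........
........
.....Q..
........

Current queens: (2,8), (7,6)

(2,8) attacks row 5 at column 8 and diagonals 5.
(7,6) attacks row 5 at column 6 and diagonals 4, 8.
Attacked columns: {4, 5, 6, 8}. Safe: {1, 2, 3, 7}.

columns 1, 2, 3, 7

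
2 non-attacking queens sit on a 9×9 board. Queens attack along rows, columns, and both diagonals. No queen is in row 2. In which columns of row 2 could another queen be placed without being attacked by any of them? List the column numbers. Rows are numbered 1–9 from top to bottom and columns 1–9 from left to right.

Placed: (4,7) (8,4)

(4,7) attacks row 2 at column 7 and diagonals 5, 9.
(8,4) attacks row 2 at column 4.
Attacked columns: {4, 5, 7, 9}. Safe: {1, 2, 3, 6, 8}.

columns 1, 2, 3, 6, 8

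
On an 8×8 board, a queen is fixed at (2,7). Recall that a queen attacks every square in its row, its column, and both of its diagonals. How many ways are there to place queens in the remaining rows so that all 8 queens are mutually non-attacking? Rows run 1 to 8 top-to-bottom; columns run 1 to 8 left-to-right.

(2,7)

16

Branch on row 1: col 1 → 2; col 2 → 2; col 3 → 2; col 4 → 4; col 5 → 6.
Sum: 2 + 2 + 2 + 4 + 6 = 16.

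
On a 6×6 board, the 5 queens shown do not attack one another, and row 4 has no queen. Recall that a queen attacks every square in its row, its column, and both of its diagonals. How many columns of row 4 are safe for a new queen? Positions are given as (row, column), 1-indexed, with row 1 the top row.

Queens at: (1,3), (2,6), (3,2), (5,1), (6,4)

1

(1,3) attacks row 4 at column 3 and diagonals 6.
(2,6) attacks row 4 at column 6 and diagonals 4.
(3,2) attacks row 4 at column 2 and diagonals 1, 3.
(5,1) attacks row 4 at column 1 and diagonals 2.
(6,4) attacks row 4 at column 4 and diagonals 2, 6.
Attacked columns: {1, 2, 3, 4, 6}. Safe: {5}.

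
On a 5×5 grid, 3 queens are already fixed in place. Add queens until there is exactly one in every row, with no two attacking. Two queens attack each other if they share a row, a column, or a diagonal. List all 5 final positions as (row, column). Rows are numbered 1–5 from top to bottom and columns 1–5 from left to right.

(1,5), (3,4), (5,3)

Row 2: attacked by (1,5)→{4,5}; (3,4)→{3,4,5}; (5,3)→{3}. Safe: 1, 2. Place at column 2.
Row 4: attacked by (1,5)→{2,5}; (2,2)→{2,4}; (3,4)→{3,4,5}; (5,3)→{2,3,4}. Safe: 1. Place at column 1.
Columns [5, 2, 4, 1, 3], r−c [-4, 0, -1, 3, 2], r+c [6, 4, 7, 5, 8] are all distinct, so no two queens attack.

(1,5) (2,2) (3,4) (4,1) (5,3)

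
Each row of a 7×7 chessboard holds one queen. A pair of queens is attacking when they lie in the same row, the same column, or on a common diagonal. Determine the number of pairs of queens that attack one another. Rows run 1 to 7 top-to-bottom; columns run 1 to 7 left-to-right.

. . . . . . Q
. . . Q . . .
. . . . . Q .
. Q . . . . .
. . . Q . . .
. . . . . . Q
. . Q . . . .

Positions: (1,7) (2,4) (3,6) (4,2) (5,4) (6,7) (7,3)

4

Same column: (1,7)–(6,7) (column 7); (2,4)–(5,4) (column 4).
Same diagonal: (2,4)–(4,2) (|2−4| = |4−2| = 2); (3,6)–(5,4) (|3−5| = |6−4| = 2).
Total attacking pairs: 4.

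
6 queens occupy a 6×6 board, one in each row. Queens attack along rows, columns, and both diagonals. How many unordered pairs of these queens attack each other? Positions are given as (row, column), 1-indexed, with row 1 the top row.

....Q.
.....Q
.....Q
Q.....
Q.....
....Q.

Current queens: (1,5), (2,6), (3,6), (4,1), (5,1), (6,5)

Same column: (1,5)–(6,5) (column 5); (2,6)–(3,6) (column 6); (4,1)–(5,1) (column 1).
Same diagonal: (1,5)–(2,6) (|1−2| = |5−6| = 1); (1,5)–(5,1) (|1−5| = |5−1| = 4).
Total attacking pairs: 5.

5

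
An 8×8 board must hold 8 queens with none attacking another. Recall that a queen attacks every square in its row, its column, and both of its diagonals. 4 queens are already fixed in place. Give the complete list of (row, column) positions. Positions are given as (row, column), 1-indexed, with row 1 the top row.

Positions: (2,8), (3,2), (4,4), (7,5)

Row 1: attacked by (2,8)→{7,8}; (3,2)→{2,4}; (4,4)→{1,4,7}; (7,5)→{5}. Safe: 3, 6. Place at column 6.
Row 5: attacked by (1,6)→{2,6}; (2,8)→{5,8}; (3,2)→{2,4}; (4,4)→{3,4,5}; (7,5)→{3,5,7}. Safe: 1. Place at column 1.
Row 6: attacked by (1,6)→{1,6}; (2,8)→{4,8}; (3,2)→{2,5}; (4,4)→{2,4,6}; (5,1)→{1,2}; (7,5)→{4,5,6}. Safe: 3, 7. Place at column 7.
Row 8: attacked by (1,6)→{6}; (2,8)→{2,8}; (3,2)→{2,7}; (4,4)→{4,8}; (5,1)→{1,4}; (6,7)→{5,7}; (7,5)→{4,5,6}. Safe: 3. Place at column 3.
Columns [6, 8, 2, 4, 1, 7, 5, 3], r−c [-5, -6, 1, 0, 4, -1, 2, 5], r+c [7, 10, 5, 8, 6, 13, 12, 11] are all distinct, so no two queens attack.

(1,6) (2,8) (3,2) (4,4) (5,1) (6,7) (7,5) (8,3)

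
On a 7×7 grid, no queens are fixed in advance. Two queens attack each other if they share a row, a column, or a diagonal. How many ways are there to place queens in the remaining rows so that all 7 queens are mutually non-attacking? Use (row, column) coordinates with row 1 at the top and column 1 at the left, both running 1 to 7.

Branch on row 1: col 1 → 4; col 2 → 7; col 3 → 6; col 4 → 6; col 5 → 6; col 6 → 7; col 7 → 4.
Sum: 4 + 7 + 6 + 6 + 6 + 7 + 4 = 40.
(This is the classic 7-queens count.)

40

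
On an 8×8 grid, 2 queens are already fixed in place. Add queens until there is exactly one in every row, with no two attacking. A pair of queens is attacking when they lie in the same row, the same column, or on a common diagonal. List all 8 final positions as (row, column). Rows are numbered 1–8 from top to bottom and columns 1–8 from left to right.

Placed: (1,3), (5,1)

(1,3) (2,8) (3,4) (4,7) (5,1) (6,6) (7,2) (8,5)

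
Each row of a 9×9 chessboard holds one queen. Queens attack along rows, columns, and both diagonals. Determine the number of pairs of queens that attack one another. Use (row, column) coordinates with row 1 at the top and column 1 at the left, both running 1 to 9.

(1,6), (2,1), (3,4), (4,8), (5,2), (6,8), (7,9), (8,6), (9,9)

Same column: (1,6)–(8,6) (column 6); (4,8)–(6,8) (column 8); (7,9)–(9,9) (column 9).
Same diagonal: (1,6)–(3,4) (|1−3| = |6−4| = 2); (1,6)–(5,2) (|1−5| = |6−2| = 4); (3,4)–(5,2) (|3−5| = |4−2| = 2); (6,8)–(7,9) (|6−7| = |8−9| = 1); (6,8)–(8,6) (|6−8| = |8−6| = 2).
Total attacking pairs: 8.

8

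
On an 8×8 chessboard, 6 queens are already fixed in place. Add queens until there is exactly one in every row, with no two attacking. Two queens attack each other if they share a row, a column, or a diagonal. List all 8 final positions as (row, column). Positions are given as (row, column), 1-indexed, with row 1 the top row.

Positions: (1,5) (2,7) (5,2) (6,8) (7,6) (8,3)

Row 3: attacked by (1,5)→{3,5,7}; (2,7)→{6,7,8}; (5,2)→{2,4}; (6,8)→{5,8}; (7,6)→{2,6}; (8,3)→{3,8}. Safe: 1. Place at column 1.
Row 4: attacked by (1,5)→{2,5,8}; (2,7)→{5,7}; (3,1)→{1,2}; (5,2)→{1,2,3}; (6,8)→{6,8}; (7,6)→{3,6}; (8,3)→{3,7}. Safe: 4. Place at column 4.
Columns [5, 7, 1, 4, 2, 8, 6, 3], r−c [-4, -5, 2, 0, 3, -2, 1, 5], r+c [6, 9, 4, 8, 7, 14, 13, 11] are all distinct, so no two queens attack.

(1,5) (2,7) (3,1) (4,4) (5,2) (6,8) (7,6) (8,3)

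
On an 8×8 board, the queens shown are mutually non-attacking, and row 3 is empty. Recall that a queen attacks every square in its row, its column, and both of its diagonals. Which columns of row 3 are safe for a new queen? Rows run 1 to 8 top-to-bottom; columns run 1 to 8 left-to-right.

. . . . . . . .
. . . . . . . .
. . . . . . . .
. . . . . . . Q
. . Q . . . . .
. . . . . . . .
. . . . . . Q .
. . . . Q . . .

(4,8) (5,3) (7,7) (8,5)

columns 2, 4, 6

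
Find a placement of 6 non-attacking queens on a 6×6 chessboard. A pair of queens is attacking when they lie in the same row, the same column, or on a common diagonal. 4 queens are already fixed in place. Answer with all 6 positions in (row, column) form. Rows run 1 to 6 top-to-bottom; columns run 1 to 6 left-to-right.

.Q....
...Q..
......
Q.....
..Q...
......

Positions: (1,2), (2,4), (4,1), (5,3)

Row 3: attacked by (1,2)→{2,4}; (2,4)→{3,4,5}; (4,1)→{1,2}; (5,3)→{1,3,5}. Safe: 6. Place at column 6.
Row 6: attacked by (1,2)→{2}; (2,4)→{4}; (3,6)→{3,6}; (4,1)→{1,3}; (5,3)→{2,3,4}. Safe: 5. Place at column 5.
Columns [2, 4, 6, 1, 3, 5], r−c [-1, -2, -3, 3, 2, 1], r+c [3, 6, 9, 5, 8, 11] are all distinct, so no two queens attack.

(1,2) (2,4) (3,6) (4,1) (5,3) (6,5)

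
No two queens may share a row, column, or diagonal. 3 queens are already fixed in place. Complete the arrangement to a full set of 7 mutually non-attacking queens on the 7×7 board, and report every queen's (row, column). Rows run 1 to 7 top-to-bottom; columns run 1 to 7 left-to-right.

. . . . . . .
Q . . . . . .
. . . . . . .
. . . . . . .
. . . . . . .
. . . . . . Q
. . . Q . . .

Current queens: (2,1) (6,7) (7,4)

Row 1: attacked by (2,1)→{1,2}; (6,7)→{2,7}; (7,4)→{4}. Safe: 3, 5, 6. Place at column 3.
Row 3: attacked by (1,3)→{1,3,5}; (2,1)→{1,2}; (6,7)→{4,7}; (7,4)→{4}. Safe: 6. Place at column 6.
Row 4: attacked by (1,3)→{3,6}; (2,1)→{1,3}; (3,6)→{5,6,7}; (6,7)→{5,7}; (7,4)→{1,4,7}. Safe: 2. Place at column 2.
Row 5: attacked by (1,3)→{3,7}; (2,1)→{1,4}; (3,6)→{4,6}; (4,2)→{1,2,3}; (6,7)→{6,7}; (7,4)→{2,4,6}. Safe: 5. Place at column 5.
Columns [3, 1, 6, 2, 5, 7, 4], r−c [-2, 1, -3, 2, 0, -1, 3], r+c [4, 3, 9, 6, 10, 13, 11] are all distinct, so no two queens attack.

(1,3) (2,1) (3,6) (4,2) (5,5) (6,7) (7,4)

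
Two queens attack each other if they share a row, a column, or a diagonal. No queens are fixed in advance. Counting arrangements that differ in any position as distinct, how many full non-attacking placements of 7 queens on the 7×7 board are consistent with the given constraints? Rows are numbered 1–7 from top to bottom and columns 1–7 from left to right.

40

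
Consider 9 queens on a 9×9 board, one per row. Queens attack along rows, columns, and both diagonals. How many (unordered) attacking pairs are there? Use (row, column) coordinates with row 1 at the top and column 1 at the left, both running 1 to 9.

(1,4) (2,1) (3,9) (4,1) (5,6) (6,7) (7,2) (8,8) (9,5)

3

Same column: (2,1)–(4,1) (column 1).
Same diagonal: (1,4)–(4,1) (|1−4| = |4−1| = 3); (5,6)–(6,7) (|5−6| = |6−7| = 1).
Total attacking pairs: 3.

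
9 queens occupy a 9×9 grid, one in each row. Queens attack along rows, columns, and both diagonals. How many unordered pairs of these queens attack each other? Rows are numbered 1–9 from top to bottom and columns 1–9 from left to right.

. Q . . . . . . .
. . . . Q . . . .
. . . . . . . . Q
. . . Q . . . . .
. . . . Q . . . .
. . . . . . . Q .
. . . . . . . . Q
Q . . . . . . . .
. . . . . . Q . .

5

Same column: (2,5)–(5,5) (column 5); (3,9)–(7,9) (column 9).
Same diagonal: (4,4)–(5,5) (|4−5| = |4−5| = 1); (6,8)–(7,9) (|6−7| = |8−9| = 1); (7,9)–(9,7) (|7−9| = |9−7| = 2).
Total attacking pairs: 5.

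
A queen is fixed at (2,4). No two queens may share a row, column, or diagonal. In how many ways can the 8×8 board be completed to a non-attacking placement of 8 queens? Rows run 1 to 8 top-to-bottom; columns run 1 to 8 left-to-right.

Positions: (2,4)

Branch on row 1: col 1 → 0; col 2 → 1; col 6 → 4; col 7 → 2; col 8 → 1.
Sum: 0 + 1 + 4 + 2 + 1 = 8.

8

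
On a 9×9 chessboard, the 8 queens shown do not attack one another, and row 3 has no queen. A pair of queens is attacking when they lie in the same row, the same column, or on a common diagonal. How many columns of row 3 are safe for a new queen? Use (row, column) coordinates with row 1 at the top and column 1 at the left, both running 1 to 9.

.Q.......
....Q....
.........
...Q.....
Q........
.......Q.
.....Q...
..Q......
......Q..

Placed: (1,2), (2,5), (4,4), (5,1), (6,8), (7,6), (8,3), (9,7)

1

(1,2) attacks row 3 at column 2 and diagonals 4.
(2,5) attacks row 3 at column 5 and diagonals 4, 6.
(4,4) attacks row 3 at column 4 and diagonals 3, 5.
(5,1) attacks row 3 at column 1 and diagonals 3.
(6,8) attacks row 3 at column 8 and diagonals 5.
(7,6) attacks row 3 at column 6 and diagonals 2.
(8,3) attacks row 3 at column 3 and diagonals 8.
(9,7) attacks row 3 at column 7 and diagonals 1.
Attacked columns: {1, 2, 3, 4, 5, 6, 7, 8}. Safe: {9}.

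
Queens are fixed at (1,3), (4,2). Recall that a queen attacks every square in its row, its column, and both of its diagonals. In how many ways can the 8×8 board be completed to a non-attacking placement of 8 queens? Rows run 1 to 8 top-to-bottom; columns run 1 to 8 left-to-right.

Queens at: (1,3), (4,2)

2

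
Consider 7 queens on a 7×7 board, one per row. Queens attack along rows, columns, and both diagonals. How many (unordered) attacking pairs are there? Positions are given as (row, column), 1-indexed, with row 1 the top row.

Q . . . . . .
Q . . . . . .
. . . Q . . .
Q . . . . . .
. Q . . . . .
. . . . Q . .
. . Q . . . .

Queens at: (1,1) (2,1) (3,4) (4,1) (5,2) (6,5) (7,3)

6

Same column: (1,1)–(2,1) (column 1); (1,1)–(4,1) (column 1); (2,1)–(4,1) (column 1).
Same diagonal: (2,1)–(6,5) (|2−6| = |1−5| = 4); (3,4)–(5,2) (|3−5| = |4−2| = 2); (4,1)–(5,2) (|4−5| = |1−2| = 1).
Total attacking pairs: 6.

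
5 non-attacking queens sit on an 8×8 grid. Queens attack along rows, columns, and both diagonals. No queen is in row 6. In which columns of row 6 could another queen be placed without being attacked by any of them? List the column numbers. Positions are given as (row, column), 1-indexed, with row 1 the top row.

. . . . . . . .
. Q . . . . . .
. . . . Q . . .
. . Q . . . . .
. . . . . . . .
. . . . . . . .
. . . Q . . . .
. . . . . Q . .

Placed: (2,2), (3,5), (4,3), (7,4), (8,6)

(2,2) attacks row 6 at column 2 and diagonals 6.
(3,5) attacks row 6 at column 5 and diagonals 2, 8.
(4,3) attacks row 6 at column 3 and diagonals 1, 5.
(7,4) attacks row 6 at column 4 and diagonals 3, 5.
(8,6) attacks row 6 at column 6 and diagonals 4, 8.
Attacked columns: {1, 2, 3, 4, 5, 6, 8}. Safe: {7}.

columns 7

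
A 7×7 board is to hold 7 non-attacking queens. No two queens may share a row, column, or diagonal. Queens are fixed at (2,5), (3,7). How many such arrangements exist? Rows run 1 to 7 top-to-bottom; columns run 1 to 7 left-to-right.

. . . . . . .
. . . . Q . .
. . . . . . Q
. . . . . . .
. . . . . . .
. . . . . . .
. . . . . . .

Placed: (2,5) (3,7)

Branch on row 1: col 1 → 0; col 2 → 1; col 3 → 1.
Sum: 0 + 1 + 1 = 2.

2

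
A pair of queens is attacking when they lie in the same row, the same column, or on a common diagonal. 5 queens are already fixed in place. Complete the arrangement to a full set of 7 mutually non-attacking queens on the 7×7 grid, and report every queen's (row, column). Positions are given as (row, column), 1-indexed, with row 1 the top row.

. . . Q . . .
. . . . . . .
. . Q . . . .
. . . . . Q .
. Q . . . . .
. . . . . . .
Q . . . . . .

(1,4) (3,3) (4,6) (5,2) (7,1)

Row 2: attacked by (1,4)→{3,4,5}; (3,3)→{2,3,4}; (4,6)→{4,6}; (5,2)→{2,5}; (7,1)→{1,6}. Safe: 7. Place at column 7.
Row 6: attacked by (1,4)→{4}; (2,7)→{3,7}; (3,3)→{3,6}; (4,6)→{4,6}; (5,2)→{1,2,3}; (7,1)→{1,2}. Safe: 5. Place at column 5.
Columns [4, 7, 3, 6, 2, 5, 1], r−c [-3, -5, 0, -2, 3, 1, 6], r+c [5, 9, 6, 10, 7, 11, 8] are all distinct, so no two queens attack.

(1,4) (2,7) (3,3) (4,6) (5,2) (6,5) (7,1)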